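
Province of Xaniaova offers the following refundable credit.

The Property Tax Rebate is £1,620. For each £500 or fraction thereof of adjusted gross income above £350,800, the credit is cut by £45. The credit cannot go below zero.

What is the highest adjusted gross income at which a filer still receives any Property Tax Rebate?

After 35 increments the reduction is 35 × £45 = £1,575, leaving £45; one more increment wipes it out. Increment 35 ends at excess 35 × £500 = £17,500, so the highest qualifying income is £350,800 + £17,500 = £368,300.

£368,300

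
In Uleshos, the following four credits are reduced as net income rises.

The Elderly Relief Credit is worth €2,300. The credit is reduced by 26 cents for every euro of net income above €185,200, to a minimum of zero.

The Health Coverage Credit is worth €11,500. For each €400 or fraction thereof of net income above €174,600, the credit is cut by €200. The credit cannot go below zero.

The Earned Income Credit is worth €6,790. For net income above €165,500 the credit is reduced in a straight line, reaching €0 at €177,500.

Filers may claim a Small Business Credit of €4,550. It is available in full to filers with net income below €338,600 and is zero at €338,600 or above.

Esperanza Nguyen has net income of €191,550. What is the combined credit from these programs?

€8,099

Elderly Relief Credit: 26% of the €6,350 excess over €185,200 is €1,651; credit = €2,300 − €1,651 = €649.
Health Coverage Credit: income exceeds €174,600 by €16,950, which is 43 full-or-partial €400 increments; reduction = 43 × €200 = €8,600, leaving €2,900.
Earned Income Credit: €191,550 is at or above €177,500, so the credit is €0.
Small Business Credit: €191,550 is below the €338,600 cutoff, so the full €4,550 applies.
Total: €649 + €2,900 + €0 + €4,550 = €8,099.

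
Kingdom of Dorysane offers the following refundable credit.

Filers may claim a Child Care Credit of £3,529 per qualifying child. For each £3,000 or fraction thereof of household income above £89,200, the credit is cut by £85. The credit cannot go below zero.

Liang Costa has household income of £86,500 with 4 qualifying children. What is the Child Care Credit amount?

£14,116

Child Care Credit: base = 4 × £3,529 = £14,116. £86,500 is at or below the £89,200 threshold, so the full £14,116 applies.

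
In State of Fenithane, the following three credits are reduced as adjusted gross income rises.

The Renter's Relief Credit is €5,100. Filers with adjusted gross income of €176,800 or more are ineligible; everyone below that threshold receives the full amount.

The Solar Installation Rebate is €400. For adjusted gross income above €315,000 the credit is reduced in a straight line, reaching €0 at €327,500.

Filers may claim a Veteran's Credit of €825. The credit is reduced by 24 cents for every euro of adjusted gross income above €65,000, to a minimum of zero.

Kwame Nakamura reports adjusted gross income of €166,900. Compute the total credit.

Renter's Relief Credit: €166,900 is below the €176,800 cutoff, so the full €5,100 applies.
Solar Installation Rebate: €166,900 is at or below the €315,000 threshold, so the full €400 applies.
Veteran's Credit: 24% of the €101,900 excess over €65,000 is €24,456 ≥ base, so the credit is €0.
Total: €5,100 + €400 + €0 = €5,500.

€5,500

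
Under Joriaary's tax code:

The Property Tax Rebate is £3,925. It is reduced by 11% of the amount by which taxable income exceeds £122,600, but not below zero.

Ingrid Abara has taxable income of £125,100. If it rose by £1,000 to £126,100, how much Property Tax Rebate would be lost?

£110

At £125,100 — 11% of the £2,500 excess over £122,600 is £275; credit = £3,925 − £275 = £3,650.
At £126,100 — 11% of the £3,500 excess over £122,600 is £385; credit = £3,925 − £385 = £3,540.
Lost: £3,650 − £3,540 = £110.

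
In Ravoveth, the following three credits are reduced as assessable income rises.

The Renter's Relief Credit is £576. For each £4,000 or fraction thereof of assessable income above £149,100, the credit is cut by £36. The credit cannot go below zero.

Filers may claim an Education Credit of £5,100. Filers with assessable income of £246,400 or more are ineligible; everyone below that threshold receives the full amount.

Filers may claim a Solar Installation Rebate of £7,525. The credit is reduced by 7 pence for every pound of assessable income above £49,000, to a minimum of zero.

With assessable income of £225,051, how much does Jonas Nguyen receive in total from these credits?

Renter's Relief Credit: income exceeds £149,100 by £75,951 → 19 increments × £36 = £684 ≥ base, so the credit is £0.
Education Credit: £225,051 is below the £246,400 cutoff, so the full £5,100 applies.
Solar Installation Rebate: 7% of the £176,051 excess over £49,000 is £12,323.57 ≥ base, so the credit is £0.
Total: £0 + £5,100 + £0 = £5,100.

£5,100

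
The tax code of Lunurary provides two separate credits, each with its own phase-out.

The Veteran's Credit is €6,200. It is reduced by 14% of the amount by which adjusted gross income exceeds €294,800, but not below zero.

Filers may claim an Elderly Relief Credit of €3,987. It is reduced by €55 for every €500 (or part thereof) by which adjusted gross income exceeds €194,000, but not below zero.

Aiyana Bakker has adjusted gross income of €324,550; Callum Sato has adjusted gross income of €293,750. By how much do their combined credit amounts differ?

€4,165

Aiyana (€324,550): Veteran's Credit: 14% of the €29,750 excess over €294,800 is €4,165; credit = €6,200 − €4,165 = €2,035. Elderly Relief Credit: income exceeds €194,000 by €130,550 → 262 increments × €55 = €14,410 ≥ base, so the credit is €0. total €2,035 + €0 = €2,035
Callum (€293,750): Veteran's Credit: €293,750 is at or below the €294,800 threshold, so the full €6,200 applies. Elderly Relief Credit: income exceeds €194,000 by €99,750 → 200 increments × €55 = €11,000 ≥ base, so the credit is €0. total €6,200 + €0 = €6,200
Difference: |€2,035 − €6,200| = €4,165.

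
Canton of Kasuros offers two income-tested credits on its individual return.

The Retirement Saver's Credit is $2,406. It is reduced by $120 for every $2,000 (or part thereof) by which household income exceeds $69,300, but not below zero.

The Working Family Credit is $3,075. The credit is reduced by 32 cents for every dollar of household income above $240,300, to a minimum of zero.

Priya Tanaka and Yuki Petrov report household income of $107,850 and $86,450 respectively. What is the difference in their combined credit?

$1,320

Priya ($107,850): Retirement Saver's Credit: income exceeds $69,300 by $38,550, which is 20 full-or-partial $2,000 increments; reduction = 20 × $120 = $2,400, leaving $6. Working Family Credit: $107,850 is at or below the $240,300 threshold, so the full $3,075 applies. total $6 + $3,075 = $3,081
Yuki ($86,450): Retirement Saver's Credit: income exceeds $69,300 by $17,150, which is 9 full-or-partial $2,000 increments; reduction = 9 × $120 = $1,080, leaving $1,326. Working Family Credit: $86,450 is at or below the $240,300 threshold, so the full $3,075 applies. total $1,326 + $3,075 = $4,401
Difference: |$3,081 − $4,401| = $1,320.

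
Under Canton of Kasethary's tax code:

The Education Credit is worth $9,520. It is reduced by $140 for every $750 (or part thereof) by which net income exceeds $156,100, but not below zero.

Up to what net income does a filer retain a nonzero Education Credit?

After 67 increments the reduction is 67 × $140 = $9,380, leaving $140; one more increment wipes it out. Increment 67 ends at excess 67 × $750 = $50,250, so the highest qualifying income is $156,100 + $50,250 = $206,350.

$206,350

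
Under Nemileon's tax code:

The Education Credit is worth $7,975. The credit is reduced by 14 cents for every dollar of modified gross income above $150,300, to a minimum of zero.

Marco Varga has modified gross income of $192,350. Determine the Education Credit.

$2,088

Education Credit: 14% of the $42,050 excess over $150,300 is $5,887; credit = $7,975 − $5,887 = $2,088.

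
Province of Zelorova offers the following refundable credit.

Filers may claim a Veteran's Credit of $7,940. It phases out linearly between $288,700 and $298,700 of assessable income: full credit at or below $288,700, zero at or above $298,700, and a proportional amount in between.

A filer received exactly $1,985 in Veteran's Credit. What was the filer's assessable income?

$1,985 is 1,985/7,940 of the full $7,940, so 5,955/7,940 of the $10,000 range has been used: income = $288,700 + $10,000 × 5,955/7,940 = $296,200.

$296,200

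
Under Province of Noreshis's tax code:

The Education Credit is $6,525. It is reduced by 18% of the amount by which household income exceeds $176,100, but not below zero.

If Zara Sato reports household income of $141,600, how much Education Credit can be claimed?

$6,525

Education Credit: $141,600 is at or below the $176,100 threshold, so the full $6,525 applies.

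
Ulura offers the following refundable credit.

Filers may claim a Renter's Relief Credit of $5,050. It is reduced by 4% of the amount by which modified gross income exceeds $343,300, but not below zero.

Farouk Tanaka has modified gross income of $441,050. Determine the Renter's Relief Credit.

Renter's Relief Credit: 4% of the $97,750 excess over $343,300 is $3,910; credit = $5,050 − $3,910 = $1,140.

$1,140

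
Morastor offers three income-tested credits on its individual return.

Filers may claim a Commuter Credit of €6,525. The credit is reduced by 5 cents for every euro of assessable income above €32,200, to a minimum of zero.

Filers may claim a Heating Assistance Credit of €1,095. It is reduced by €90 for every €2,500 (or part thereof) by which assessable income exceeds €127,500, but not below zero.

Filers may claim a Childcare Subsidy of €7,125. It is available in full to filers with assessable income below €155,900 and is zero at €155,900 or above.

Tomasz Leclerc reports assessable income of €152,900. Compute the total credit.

Commuter Credit: 5% of the €120,700 excess over €32,200 is €6,035; credit = €6,525 − €6,035 = €490.
Heating Assistance Credit: income exceeds €127,500 by €25,400, which is 11 full-or-partial €2,500 increments; reduction = 11 × €90 = €990, leaving €105.
Childcare Subsidy: €152,900 is below the €155,900 cutoff, so the full €7,125 applies.
Total: €490 + €105 + €7,125 = €7,720.

€7,720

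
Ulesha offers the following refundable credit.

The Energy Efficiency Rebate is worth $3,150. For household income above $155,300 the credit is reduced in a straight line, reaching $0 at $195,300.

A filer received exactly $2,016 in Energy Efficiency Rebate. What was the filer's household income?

$169,700

$2,016 is 2,016/3,150 of the full $3,150, so 1,134/3,150 of the $40,000 range has been used: income = $155,300 + $40,000 × 1,134/3,150 = $169,700.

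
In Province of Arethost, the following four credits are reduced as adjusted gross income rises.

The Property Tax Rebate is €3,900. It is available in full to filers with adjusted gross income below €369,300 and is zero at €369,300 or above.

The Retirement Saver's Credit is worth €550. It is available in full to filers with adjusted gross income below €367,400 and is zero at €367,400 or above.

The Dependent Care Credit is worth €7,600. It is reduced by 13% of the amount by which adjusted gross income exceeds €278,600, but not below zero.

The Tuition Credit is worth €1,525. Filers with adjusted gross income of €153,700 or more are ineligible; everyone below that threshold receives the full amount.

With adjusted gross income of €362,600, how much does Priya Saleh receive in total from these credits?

€4,450

Property Tax Rebate: €362,600 is below the €369,300 cutoff, so the full €3,900 applies.
Retirement Saver's Credit: €362,600 is below the €367,400 cutoff, so the full €550 applies.
Dependent Care Credit: 13% of the €84,000 excess over €278,600 is €10,920 ≥ base, so the credit is €0.
Tuition Credit: €362,600 meets or exceeds the €153,700 cutoff, so the credit is €0.
Total: €3,900 + €550 + €0 + €0 = €4,450.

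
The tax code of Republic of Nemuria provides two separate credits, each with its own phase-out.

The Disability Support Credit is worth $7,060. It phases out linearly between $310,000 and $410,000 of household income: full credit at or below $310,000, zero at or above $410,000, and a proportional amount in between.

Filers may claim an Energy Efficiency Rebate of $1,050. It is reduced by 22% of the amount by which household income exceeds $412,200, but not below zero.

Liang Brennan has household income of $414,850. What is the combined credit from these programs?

$467

Disability Support Credit: $414,850 is at or above $410,000, so the credit is $0.
Energy Efficiency Rebate: 22% of the $2,650 excess over $412,200 is $583; credit = $1,050 − $583 = $467.
Total: $0 + $467 = $467.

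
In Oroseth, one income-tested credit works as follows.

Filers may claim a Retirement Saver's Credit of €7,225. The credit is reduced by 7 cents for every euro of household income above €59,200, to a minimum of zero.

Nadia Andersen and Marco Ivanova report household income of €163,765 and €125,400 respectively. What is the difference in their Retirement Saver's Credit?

Nadia (€163,765): Retirement Saver's Credit: 7% of the €104,565 excess over €59,200 is €7,319.55 ≥ base, so the credit is €0.
Marco (€125,400): Retirement Saver's Credit: 7% of the €66,200 excess over €59,200 is €4,634; credit = €7,225 − €4,634 = €2,591.
Difference: |€0 − €2,591| = €2,591.

€2,591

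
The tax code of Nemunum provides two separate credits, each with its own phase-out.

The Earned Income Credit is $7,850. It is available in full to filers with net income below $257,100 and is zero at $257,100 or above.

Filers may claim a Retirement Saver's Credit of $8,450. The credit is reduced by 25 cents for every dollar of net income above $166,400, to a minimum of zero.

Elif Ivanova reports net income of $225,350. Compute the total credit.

$7,850

Earned Income Credit: $225,350 is below the $257,100 cutoff, so the full $7,850 applies.
Retirement Saver's Credit: 25% of the $58,950 excess over $166,400 is $14,737.50 ≥ base, so the credit is $0.
Total: $7,850 + $0 = $7,850.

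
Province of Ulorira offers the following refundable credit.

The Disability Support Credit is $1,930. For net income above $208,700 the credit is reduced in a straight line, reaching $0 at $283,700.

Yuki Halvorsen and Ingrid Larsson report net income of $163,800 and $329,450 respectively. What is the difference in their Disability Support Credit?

Yuki ($163,800): Disability Support Credit: $163,800 is at or below the $208,700 threshold, so the full $1,930 applies.
Ingrid ($329,450): Disability Support Credit: $329,450 is at or above $283,700, so the credit is $0.
Difference: |$1,930 − $0| = $1,930.

$1,930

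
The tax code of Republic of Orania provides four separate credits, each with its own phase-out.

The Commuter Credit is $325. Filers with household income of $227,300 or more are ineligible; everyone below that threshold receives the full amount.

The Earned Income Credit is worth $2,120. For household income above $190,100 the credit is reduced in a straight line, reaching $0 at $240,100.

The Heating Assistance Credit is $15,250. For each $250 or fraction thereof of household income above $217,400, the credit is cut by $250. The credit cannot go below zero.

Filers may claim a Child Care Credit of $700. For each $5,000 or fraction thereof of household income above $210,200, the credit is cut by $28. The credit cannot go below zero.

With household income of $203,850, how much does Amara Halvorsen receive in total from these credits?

$17,812

Commuter Credit: $203,850 is below the $227,300 cutoff, so the full $325 applies.
Earned Income Credit: $203,850 is $13,750 into a $50,000 phase-out range, leaving 36,250/50,000 of the credit: $2,120 × 36,250/50,000 = $1,537.
Heating Assistance Credit: $203,850 is at or below the $217,400 threshold, so the full $15,250 applies.
Child Care Credit: $203,850 is at or below the $210,200 threshold, so the full $700 applies.
Total: $325 + $1,537 + $15,250 + $700 = $17,812.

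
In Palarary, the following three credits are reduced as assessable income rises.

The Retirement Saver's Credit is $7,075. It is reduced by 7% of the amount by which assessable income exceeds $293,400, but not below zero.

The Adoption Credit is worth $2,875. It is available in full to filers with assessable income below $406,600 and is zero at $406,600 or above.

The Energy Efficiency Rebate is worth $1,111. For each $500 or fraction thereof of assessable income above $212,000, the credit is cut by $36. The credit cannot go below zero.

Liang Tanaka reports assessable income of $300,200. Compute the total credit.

Retirement Saver's Credit: 7% of the $6,800 excess over $293,400 is $476; credit = $7,075 − $476 = $6,599.
Adoption Credit: $300,200 is below the $406,600 cutoff, so the full $2,875 applies.
Energy Efficiency Rebate: income exceeds $212,000 by $88,200 → 177 increments × $36 = $6,372 ≥ base, so the credit is $0.
Total: $6,599 + $2,875 + $0 = $9,474.

$9,474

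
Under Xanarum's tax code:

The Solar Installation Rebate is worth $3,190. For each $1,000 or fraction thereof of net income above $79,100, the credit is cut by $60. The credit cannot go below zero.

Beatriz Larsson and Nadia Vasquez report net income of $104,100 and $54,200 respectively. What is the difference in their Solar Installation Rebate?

Beatriz ($104,100): Solar Installation Rebate: income exceeds $79,100 by $25,000, which is 25 full-or-partial $1,000 increments; reduction = 25 × $60 = $1,500, leaving $1,690.
Nadia ($54,200): Solar Installation Rebate: $54,200 is at or below the $79,100 threshold, so the full $3,190 applies.
Difference: |$1,690 − $3,190| = $1,500.

$1,500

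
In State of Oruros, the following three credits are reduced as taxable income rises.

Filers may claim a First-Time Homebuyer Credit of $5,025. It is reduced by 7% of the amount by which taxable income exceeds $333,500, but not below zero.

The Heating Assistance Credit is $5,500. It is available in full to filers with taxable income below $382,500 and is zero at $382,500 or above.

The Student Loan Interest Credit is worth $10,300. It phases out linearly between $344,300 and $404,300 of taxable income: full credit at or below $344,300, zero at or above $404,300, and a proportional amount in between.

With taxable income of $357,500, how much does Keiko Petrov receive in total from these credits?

First-Time Homebuyer Credit: 7% of the $24,000 excess over $333,500 is $1,680; credit = $5,025 − $1,680 = $3,345.
Heating Assistance Credit: $357,500 is below the $382,500 cutoff, so the full $5,500 applies.
Student Loan Interest Credit: $357,500 is $13,200 into a $60,000 phase-out range, leaving 46,800/60,000 of the credit: $10,300 × 46,800/60,000 = $8,034.
Total: $3,345 + $5,500 + $8,034 = $16,879.

$16,879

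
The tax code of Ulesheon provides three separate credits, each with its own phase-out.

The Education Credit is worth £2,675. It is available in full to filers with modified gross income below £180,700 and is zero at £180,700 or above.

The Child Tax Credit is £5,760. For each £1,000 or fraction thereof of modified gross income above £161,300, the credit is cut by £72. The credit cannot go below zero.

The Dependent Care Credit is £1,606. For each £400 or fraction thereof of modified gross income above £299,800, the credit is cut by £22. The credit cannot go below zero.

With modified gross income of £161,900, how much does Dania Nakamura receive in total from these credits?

£9,969

Education Credit: £161,900 is below the £180,700 cutoff, so the full £2,675 applies.
Child Tax Credit: income exceeds £161,300 by £600, which is 1 full-or-partial £1,000 increment; reduction = 1 × £72 = £72, leaving £5,688.
Dependent Care Credit: £161,900 is at or below the £299,800 threshold, so the full £1,606 applies.
Total: £2,675 + £5,688 + £1,606 = £9,969.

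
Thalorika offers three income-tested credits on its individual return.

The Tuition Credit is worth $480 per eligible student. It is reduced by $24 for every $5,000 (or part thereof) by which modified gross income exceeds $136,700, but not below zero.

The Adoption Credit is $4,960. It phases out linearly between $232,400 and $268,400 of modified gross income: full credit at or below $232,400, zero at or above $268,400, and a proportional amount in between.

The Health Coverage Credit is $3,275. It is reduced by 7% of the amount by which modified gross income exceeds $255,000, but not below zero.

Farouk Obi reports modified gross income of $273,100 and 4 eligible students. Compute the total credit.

$3,256

Tuition Credit: base = 4 × $480 = $1,920. income exceeds $136,700 by $136,400, which is 28 full-or-partial $5,000 increments; reduction = 28 × $24 = $672, leaving $1,248.
Adoption Credit: $273,100 is at or above $268,400, so the credit is $0.
Health Coverage Credit: 7% of the $18,100 excess over $255,000 is $1,267; credit = $3,275 − $1,267 = $2,008.
Total: $1,248 + $0 + $2,008 = $3,256.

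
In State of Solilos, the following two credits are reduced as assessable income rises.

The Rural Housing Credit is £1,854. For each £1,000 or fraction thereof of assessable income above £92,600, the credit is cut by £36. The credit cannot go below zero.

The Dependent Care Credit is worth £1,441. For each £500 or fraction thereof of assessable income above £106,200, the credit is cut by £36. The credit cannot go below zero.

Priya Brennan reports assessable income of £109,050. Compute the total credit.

£2,467

Rural Housing Credit: income exceeds £92,600 by £16,450, which is 17 full-or-partial £1,000 increments; reduction = 17 × £36 = £612, leaving £1,242.
Dependent Care Credit: income exceeds £106,200 by £2,850, which is 6 full-or-partial £500 increments; reduction = 6 × £36 = £216, leaving £1,225.
Total: £1,242 + £1,225 = £2,467.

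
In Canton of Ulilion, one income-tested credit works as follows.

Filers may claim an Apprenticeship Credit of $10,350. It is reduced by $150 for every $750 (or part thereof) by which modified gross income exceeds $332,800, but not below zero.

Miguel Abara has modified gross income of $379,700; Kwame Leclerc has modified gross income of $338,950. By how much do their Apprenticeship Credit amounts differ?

Miguel ($379,700): Apprenticeship Credit: income exceeds $332,800 by $46,900, which is 63 full-or-partial $750 increments; reduction = 63 × $150 = $9,450, leaving $900.
Kwame ($338,950): Apprenticeship Credit: income exceeds $332,800 by $6,150, which is 9 full-or-partial $750 increments; reduction = 9 × $150 = $1,350, leaving $9,000.
Difference: |$900 − $9,000| = $8,100.

$8,100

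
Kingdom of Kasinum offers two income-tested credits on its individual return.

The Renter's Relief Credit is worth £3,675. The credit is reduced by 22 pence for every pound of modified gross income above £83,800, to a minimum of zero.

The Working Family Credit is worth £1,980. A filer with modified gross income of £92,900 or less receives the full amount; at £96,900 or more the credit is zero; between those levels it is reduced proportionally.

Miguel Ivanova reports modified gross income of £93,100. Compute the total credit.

Renter's Relief Credit: 22% of the £9,300 excess over £83,800 is £2,046; credit = £3,675 − £2,046 = £1,629.
Working Family Credit: £93,100 is £200 into a £4,000 phase-out range, leaving 3,800/4,000 of the credit: £1,980 × 3,800/4,000 = £1,881.
Total: £1,629 + £1,881 = £3,510.

£3,510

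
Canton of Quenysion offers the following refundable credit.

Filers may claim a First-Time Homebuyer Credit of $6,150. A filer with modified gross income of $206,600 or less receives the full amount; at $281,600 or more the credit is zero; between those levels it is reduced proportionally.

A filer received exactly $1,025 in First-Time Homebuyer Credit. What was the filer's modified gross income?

$1,025 is 1,025/6,150 of the full $6,150, so 5,125/6,150 of the $75,000 range has been used: income = $206,600 + $75,000 × 5,125/6,150 = $269,100.

$269,100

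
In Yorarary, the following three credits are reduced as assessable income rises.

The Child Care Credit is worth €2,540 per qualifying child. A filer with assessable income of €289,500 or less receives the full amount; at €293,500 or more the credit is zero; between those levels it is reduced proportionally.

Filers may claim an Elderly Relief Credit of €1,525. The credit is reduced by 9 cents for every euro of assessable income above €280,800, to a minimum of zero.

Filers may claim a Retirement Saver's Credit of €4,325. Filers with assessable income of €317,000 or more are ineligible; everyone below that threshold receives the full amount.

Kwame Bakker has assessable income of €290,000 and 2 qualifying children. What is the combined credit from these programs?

Child Care Credit: base = 2 × €2,540 = €5,080. €290,000 is €500 into a €4,000 phase-out range, leaving 3,500/4,000 of the credit: €5,080 × 3,500/4,000 = €4,445.
Elderly Relief Credit: 9% of the €9,200 excess over €280,800 is €828; credit = €1,525 − €828 = €697.
Retirement Saver's Credit: €290,000 is below the €317,000 cutoff, so the full €4,325 applies.
Total: €4,445 + €697 + €4,325 = €9,467.

€9,467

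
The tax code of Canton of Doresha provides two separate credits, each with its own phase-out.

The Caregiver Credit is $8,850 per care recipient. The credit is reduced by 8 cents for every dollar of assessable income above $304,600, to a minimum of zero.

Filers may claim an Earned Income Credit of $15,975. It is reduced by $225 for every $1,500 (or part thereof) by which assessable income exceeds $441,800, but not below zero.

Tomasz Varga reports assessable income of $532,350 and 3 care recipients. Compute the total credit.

$10,580

Caregiver Credit: base = 3 × $8,850 = $26,550. 8% of the $227,750 excess over $304,600 is $18,220; credit = $26,550 − $18,220 = $8,330.
Earned Income Credit: income exceeds $441,800 by $90,550, which is 61 full-or-partial $1,500 increments; reduction = 61 × $225 = $13,725, leaving $2,250.
Total: $8,330 + $2,250 = $10,580.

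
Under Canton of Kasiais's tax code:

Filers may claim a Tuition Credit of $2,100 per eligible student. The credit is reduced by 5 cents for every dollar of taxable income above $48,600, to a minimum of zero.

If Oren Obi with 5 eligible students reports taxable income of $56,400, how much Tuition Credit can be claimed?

Tuition Credit: base = 5 × $2,100 = $10,500. 5% of the $7,800 excess over $48,600 is $390; credit = $10,500 − $390 = $10,110.

$10,110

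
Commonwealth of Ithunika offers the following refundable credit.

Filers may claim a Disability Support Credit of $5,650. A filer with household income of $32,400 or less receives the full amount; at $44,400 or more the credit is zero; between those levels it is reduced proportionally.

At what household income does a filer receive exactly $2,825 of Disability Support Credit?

$2,825 is 2,825/5,650 of the full $5,650, so 2,825/5,650 of the $12,000 range has been used: income = $32,400 + $12,000 × 2,825/5,650 = $38,400.

$38,400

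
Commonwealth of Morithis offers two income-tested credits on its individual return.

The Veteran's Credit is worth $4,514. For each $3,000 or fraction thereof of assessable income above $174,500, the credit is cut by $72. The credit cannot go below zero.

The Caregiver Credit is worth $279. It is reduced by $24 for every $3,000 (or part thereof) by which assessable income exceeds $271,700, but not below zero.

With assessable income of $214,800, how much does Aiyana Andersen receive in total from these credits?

$3,785

Veteran's Credit: income exceeds $174,500 by $40,300, which is 14 full-or-partial $3,000 increments; reduction = 14 × $72 = $1,008, leaving $3,506.
Caregiver Credit: $214,800 is at or below the $271,700 threshold, so the full $279 applies.
Total: $3,506 + $279 = $3,785.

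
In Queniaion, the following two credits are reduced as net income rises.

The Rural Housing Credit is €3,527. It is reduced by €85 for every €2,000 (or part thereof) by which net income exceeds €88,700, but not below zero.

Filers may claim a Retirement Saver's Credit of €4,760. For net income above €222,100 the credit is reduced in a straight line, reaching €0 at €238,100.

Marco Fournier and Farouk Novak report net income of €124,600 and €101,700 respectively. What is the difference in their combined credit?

Marco (€124,600): Rural Housing Credit: income exceeds €88,700 by €35,900, which is 18 full-or-partial €2,000 increments; reduction = 18 × €85 = €1,530, leaving €1,997. Retirement Saver's Credit: €124,600 is at or below the €222,100 threshold, so the full €4,760 applies. total €1,997 + €4,760 = €6,757
Farouk (€101,700): Rural Housing Credit: income exceeds €88,700 by €13,000, which is 7 full-or-partial €2,000 increments; reduction = 7 × €85 = €595, leaving €2,932. Retirement Saver's Credit: €101,700 is at or below the €222,100 threshold, so the full €4,760 applies. total €2,932 + €4,760 = €7,692
Difference: |€6,757 − €7,692| = €935.

€935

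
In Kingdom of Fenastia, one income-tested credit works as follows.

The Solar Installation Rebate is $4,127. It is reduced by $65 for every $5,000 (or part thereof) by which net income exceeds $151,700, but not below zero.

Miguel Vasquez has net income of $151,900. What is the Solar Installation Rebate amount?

$4,062

Solar Installation Rebate: income exceeds $151,700 by $200, which is 1 full-or-partial $5,000 increment; reduction = 1 × $65 = $65, leaving $4,062.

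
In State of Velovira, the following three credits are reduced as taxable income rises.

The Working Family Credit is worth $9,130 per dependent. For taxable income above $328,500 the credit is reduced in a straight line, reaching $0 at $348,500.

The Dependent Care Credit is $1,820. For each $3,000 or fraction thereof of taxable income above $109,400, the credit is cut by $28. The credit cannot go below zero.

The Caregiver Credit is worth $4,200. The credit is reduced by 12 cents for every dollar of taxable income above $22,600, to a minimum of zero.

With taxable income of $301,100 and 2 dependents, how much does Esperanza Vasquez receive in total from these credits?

Working Family Credit: base = 2 × $9,130 = $18,260. $301,100 is at or below the $328,500 threshold, so the full $18,260 applies.
Dependent Care Credit: income exceeds $109,400 by $191,700, which is 64 full-or-partial $3,000 increments; reduction = 64 × $28 = $1,792, leaving $28.
Caregiver Credit: 12% of the $278,500 excess over $22,600 is $33,420 ≥ base, so the credit is $0.
Total: $18,260 + $28 + $0 = $18,288.

$18,288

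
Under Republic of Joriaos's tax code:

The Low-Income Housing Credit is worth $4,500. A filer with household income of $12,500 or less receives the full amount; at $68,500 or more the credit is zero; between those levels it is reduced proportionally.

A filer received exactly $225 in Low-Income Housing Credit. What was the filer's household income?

$225 is 225/4,500 of the full $4,500, so 4,275/4,500 of the $56,000 range has been used: income = $12,500 + $56,000 × 4,275/4,500 = $65,700.

$65,700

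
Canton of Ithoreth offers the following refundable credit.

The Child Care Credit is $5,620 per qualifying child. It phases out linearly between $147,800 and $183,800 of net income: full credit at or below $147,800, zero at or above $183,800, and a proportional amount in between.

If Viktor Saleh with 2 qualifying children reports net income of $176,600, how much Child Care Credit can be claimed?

$2,248

Child Care Credit: base = 2 × $5,620 = $11,240. $176,600 is $28,800 into a $36,000 phase-out range, leaving 7,200/36,000 of the credit: $11,240 × 7,200/36,000 = $2,248.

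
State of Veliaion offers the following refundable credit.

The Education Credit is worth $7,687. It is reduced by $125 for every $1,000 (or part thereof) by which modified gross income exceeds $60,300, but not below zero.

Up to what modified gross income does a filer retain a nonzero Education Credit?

$121,300

After 61 increments the reduction is 61 × $125 = $7,625, leaving $62; one more increment wipes it out. Increment 61 ends at excess 61 × $1,000 = $61,000, so the highest qualifying income is $60,300 + $61,000 = $121,300.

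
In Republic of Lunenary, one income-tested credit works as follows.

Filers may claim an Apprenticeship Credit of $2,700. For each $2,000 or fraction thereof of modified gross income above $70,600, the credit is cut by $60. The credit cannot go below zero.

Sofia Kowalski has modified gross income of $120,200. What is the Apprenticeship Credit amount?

Apprenticeship Credit: income exceeds $70,600 by $49,600, which is 25 full-or-partial $2,000 increments; reduction = 25 × $60 = $1,500, leaving $1,200.

$1,200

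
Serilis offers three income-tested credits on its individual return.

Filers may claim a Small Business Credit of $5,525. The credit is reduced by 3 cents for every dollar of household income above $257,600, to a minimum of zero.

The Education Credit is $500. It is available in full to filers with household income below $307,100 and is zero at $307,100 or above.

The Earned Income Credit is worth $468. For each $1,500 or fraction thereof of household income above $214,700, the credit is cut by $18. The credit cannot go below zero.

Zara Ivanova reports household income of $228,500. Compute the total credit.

Small Business Credit: $228,500 is at or below the $257,600 threshold, so the full $5,525 applies.
Education Credit: $228,500 is below the $307,100 cutoff, so the full $500 applies.
Earned Income Credit: income exceeds $214,700 by $13,800, which is 10 full-or-partial $1,500 increments; reduction = 10 × $18 = $180, leaving $288.
Total: $5,525 + $500 + $288 = $6,313.

$6,313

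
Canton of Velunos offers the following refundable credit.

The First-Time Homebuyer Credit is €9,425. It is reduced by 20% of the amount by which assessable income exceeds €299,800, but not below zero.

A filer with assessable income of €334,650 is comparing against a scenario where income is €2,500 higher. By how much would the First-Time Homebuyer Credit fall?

€500

At €334,650 — 20% of the €34,850 excess over €299,800 is €6,970; credit = €9,425 − €6,970 = €2,455.
At €337,150 — 20% of the €37,350 excess over €299,800 is €7,470; credit = €9,425 − €7,470 = €1,955.
Lost: €2,455 − €1,955 = €500.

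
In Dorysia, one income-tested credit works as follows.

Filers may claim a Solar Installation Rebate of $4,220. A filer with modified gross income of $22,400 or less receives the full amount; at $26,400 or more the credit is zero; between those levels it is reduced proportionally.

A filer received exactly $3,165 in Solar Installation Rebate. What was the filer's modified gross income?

$23,400

$3,165 is 3,165/4,220 of the full $4,220, so 1,055/4,220 of the $4,000 range has been used: income = $22,400 + $4,000 × 1,055/4,220 = $23,400.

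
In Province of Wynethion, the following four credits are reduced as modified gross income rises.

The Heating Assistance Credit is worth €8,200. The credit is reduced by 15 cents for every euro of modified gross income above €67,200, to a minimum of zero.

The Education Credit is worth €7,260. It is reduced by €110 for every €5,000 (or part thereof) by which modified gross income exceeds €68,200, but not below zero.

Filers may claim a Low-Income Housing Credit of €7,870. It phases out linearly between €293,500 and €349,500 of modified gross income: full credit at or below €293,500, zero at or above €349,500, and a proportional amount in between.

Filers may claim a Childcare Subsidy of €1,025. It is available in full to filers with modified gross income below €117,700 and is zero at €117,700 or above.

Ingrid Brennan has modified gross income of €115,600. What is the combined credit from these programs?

€15,995

Heating Assistance Credit: 15% of the €48,400 excess over €67,200 is €7,260; credit = €8,200 − €7,260 = €940.
Education Credit: income exceeds €68,200 by €47,400, which is 10 full-or-partial €5,000 increments; reduction = 10 × €110 = €1,100, leaving €6,160.
Low-Income Housing Credit: €115,600 is at or below the €293,500 threshold, so the full €7,870 applies.
Childcare Subsidy: €115,600 is below the €117,700 cutoff, so the full €1,025 applies.
Total: €940 + €6,160 + €7,870 + €1,025 = €15,995.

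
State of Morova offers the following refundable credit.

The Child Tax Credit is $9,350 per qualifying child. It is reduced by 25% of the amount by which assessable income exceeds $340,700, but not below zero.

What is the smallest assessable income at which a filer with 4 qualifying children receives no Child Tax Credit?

Full credit = 4 × $9,350 = $37,400.
The credit falls by 25% of each dollar above $340,700, so it reaches zero when the excess is $37,400 / 25% = $149,600: income = $340,700 + $149,600 = $490,300.

$490,300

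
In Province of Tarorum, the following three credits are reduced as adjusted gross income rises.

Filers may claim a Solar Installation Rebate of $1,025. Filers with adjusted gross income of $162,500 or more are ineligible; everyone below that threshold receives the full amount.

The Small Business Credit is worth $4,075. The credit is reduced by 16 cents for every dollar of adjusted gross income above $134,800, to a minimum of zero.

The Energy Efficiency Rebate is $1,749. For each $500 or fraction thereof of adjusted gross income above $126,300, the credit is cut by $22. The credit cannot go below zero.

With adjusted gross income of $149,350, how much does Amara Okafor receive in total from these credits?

$3,487

Solar Installation Rebate: $149,350 is below the $162,500 cutoff, so the full $1,025 applies.
Small Business Credit: 16% of the $14,550 excess over $134,800 is $2,328; credit = $4,075 − $2,328 = $1,747.
Energy Efficiency Rebate: income exceeds $126,300 by $23,050, which is 47 full-or-partial $500 increments; reduction = 47 × $22 = $1,034, leaving $715.
Total: $1,025 + $1,747 + $715 = $3,487.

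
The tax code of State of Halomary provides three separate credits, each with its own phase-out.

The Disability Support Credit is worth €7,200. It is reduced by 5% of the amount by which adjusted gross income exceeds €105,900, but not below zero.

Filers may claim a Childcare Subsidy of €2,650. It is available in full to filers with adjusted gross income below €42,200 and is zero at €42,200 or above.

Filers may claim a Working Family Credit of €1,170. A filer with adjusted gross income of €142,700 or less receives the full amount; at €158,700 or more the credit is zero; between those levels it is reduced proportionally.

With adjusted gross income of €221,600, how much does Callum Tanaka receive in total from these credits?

€1,415

Disability Support Credit: 5% of the €115,700 excess over €105,900 is €5,785; credit = €7,200 − €5,785 = €1,415.
Childcare Subsidy: €221,600 meets or exceeds the €42,200 cutoff, so the credit is €0.
Working Family Credit: €221,600 is at or above €158,700, so the credit is €0.
Total: €1,415 + €0 + €0 = €1,415.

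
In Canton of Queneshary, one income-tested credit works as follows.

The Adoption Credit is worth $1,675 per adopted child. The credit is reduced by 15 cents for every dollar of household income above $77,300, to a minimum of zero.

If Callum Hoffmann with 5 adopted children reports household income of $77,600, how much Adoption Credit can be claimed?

Adoption Credit: base = 5 × $1,675 = $8,375. 15% of the $300 excess over $77,300 is $45; credit = $8,375 − $45 = $8,330.

$8,330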